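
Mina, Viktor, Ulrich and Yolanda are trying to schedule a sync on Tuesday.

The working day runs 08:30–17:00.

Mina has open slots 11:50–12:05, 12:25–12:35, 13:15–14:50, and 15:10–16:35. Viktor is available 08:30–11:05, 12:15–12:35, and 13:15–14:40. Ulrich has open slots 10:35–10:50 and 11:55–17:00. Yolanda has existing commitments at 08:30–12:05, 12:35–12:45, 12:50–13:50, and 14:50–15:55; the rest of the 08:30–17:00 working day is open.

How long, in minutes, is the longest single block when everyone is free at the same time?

50 minutes

Yolanda free within 08:30–17:00: 12:05–12:35, 12:45–12:50, 13:50–14:50, 15:55–17:00.
Mina ∩ Viktor: 12:25–12:35, 13:15–14:40.
Mina ∩ Viktor ∩ Ulrich: 12:25–12:35, 13:15–14:40.
Mina ∩ Viktor ∩ Ulrich ∩ Yolanda: 12:25–12:35, 13:50–14:40.
Common window lengths: 10, 50 min; longest is 50.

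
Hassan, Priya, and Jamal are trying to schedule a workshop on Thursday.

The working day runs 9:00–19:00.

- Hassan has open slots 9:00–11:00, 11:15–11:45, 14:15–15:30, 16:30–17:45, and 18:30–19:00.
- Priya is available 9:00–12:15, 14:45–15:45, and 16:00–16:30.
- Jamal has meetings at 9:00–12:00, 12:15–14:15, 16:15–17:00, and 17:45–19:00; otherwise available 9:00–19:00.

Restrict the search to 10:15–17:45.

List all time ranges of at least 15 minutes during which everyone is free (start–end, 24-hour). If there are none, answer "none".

14:45–15:30

Jamal free within 09:00–19:00: 12:00–12:15, 14:15–16:15, 17:00–17:45.
Hassan ∩ Priya: 09:00–11:00, 11:15–11:45, 14:45–15:30.
Hassan ∩ Priya ∩ Jamal: 14:45–15:30.
Restricted to 10:15–17:45: 14:45–15:30.
Windows ≥ 15 min: 14:45–15:30.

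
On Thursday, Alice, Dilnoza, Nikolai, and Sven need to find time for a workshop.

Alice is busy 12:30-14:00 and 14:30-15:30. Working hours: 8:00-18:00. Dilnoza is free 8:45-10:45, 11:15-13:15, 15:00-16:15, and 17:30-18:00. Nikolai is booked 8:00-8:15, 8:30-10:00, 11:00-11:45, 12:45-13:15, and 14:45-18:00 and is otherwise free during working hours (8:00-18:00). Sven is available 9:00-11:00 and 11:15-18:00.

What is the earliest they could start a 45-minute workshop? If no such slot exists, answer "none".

10:00

Alice free within 08:00–18:00: 08:00–12:30, 14:00–14:30, 15:30–18:00.
Nikolai free within 08:00–18:00: 08:15–08:30, 10:00–11:00, 11:45–12:45, 13:15–14:45.
Alice ∩ Dilnoza: 08:45–10:45, 11:15–12:30, 15:30–16:15, 17:30–18:00.
Alice ∩ Dilnoza ∩ Nikolai: 10:00–10:45, 11:45–12:30.
Alice ∩ Dilnoza ∩ Nikolai ∩ Sven: 10:00–10:45, 11:45–12:30.
Windows ≥ 45 min: 10:00–10:45, 11:45–12:30.
Earliest such window starts at 10:00.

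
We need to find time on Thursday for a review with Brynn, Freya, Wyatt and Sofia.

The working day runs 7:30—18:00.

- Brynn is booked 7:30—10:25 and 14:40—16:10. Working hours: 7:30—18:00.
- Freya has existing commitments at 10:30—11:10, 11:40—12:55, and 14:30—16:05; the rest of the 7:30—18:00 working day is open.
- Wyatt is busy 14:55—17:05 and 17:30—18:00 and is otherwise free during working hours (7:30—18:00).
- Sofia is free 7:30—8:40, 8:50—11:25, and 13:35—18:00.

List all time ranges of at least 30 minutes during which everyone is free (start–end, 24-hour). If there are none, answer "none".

13:35–14:30

Brynn free within 07:30–18:00: 10:25–14:40, 16:10–18:00.
Freya free within 07:30–18:00: 07:30–10:30, 11:10–11:40, 12:55–14:30, 16:05–18:00.
Wyatt free within 07:30–18:00: 07:30–14:55, 17:05–17:30.
Brynn ∩ Freya: 10:25–10:30, 11:10–11:40, 12:55–14:30, 16:10–18:00.
Brynn ∩ Freya ∩ Wyatt: 10:25–10:30, 11:10–11:40, 12:55–14:30, 17:05–17:30.
Brynn ∩ Freya ∩ Wyatt ∩ Sofia: 10:25–10:30, 11:10–11:25, 13:35–14:30, 17:05–17:30.
Windows ≥ 30 min: 13:35–14:30.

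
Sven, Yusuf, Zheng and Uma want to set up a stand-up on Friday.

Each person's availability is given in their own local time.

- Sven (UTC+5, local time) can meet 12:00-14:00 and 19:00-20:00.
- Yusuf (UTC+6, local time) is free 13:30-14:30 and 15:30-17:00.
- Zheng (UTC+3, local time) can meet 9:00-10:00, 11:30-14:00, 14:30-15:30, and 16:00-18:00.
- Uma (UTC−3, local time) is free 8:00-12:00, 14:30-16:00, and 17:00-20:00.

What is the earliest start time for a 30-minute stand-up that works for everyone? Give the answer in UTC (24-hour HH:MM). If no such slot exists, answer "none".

Sven → UTC: 07:00–09:00, 14:00–15:00.
Yusuf → UTC: 07:30–08:30, 09:30–11:00.
Zheng → UTC: 06:00–07:00, 08:30–11:00, 11:30–12:30, 13:00–15:00.
Uma → UTC: 11:00–15:00, 17:30–19:00, 20:00–23:00.
Sven ∩ Yusuf: 07:30–08:30.
Sven ∩ Yusuf ∩ Zheng: (none).
Sven ∩ Yusuf ∩ Zheng ∩ Uma: (none).
Windows ≥ 30 min: (none).

none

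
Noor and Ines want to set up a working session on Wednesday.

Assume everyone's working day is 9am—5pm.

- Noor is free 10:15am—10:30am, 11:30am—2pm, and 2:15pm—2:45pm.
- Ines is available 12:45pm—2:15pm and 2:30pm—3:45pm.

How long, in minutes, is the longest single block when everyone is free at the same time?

75 minutes

Noor ∩ Ines: 12:45–14:00, 14:30–14:45.
Common window lengths: 75, 15 min; longest is 75.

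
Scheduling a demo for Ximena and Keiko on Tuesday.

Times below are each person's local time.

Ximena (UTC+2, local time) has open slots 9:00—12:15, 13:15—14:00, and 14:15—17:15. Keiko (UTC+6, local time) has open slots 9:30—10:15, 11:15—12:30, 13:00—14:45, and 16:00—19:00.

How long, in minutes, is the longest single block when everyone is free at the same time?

Ximena → UTC: 07:00–10:15, 11:15–12:00, 12:15–15:15.
Keiko → UTC: 03:30–04:15, 05:15–06:30, 07:00–08:45, 10:00–13:00.
Ximena ∩ Keiko: 07:00–08:45, 10:00–10:15, 11:15–12:00, 12:15–13:00.
Common window lengths: 105, 15, 45, 45 min; longest is 105.

105 minutes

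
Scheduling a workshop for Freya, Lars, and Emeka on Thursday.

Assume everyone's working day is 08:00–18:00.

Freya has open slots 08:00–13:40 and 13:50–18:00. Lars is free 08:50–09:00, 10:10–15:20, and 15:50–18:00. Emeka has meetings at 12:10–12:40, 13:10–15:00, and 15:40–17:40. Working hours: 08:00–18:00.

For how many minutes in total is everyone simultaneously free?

Emeka free within 08:00–18:00: 08:00–12:10, 12:40–13:10, 15:00–15:40, 17:40–18:00.
Freya ∩ Lars: 08:50–09:00, 10:10–13:40, 13:50–15:20, 15:50–18:00.
Freya ∩ Lars ∩ Emeka: 08:50–09:00, 10:10–12:10, 12:40–13:10, 15:00–15:20, 17:40–18:00.
Total common minutes: 10 + 120 + 30 + 20 + 20 = 200.

200 minutes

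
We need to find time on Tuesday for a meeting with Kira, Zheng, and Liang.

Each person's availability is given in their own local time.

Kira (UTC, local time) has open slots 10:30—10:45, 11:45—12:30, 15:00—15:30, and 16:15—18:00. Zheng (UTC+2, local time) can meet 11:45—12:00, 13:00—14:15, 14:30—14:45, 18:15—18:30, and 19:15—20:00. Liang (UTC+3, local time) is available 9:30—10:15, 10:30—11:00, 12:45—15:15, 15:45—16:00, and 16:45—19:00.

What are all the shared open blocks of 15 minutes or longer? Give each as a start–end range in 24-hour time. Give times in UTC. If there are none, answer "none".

11:45–12:15

Kira → UTC: 10:30–10:45, 11:45–12:30, 15:00–15:30, 16:15–18:00.
Zheng → UTC: 09:45–10:00, 11:00–12:15, 12:30–12:45, 16:15–16:30, 17:15–18:00.
Liang → UTC: 06:30–07:15, 07:30–08:00, 09:45–12:15, 12:45–13:00, 13:45–16:00.
Kira ∩ Zheng: 11:45–12:15, 16:15–16:30, 17:15–18:00.
Kira ∩ Zheng ∩ Liang: 11:45–12:15.
Windows ≥ 15 min: 11:45–12:15.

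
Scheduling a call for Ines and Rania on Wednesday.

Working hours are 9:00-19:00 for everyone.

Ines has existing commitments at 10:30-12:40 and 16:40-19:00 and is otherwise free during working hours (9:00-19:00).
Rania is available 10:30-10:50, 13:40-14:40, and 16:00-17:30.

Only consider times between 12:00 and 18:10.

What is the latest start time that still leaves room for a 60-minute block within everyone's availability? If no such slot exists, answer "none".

13:40

Ines free within 09:00–19:00: 09:00–10:30, 12:40–16:40.
Ines ∩ Rania: 13:40–14:40, 16:00–16:40.
Restricted to 12:00–18:10: 13:40–14:40, 16:00–16:40.
Windows ≥ 60 min: 13:40–14:40.
Latest start in the last window 13:40–14:40 is 14:40 − 60 min = 13:40.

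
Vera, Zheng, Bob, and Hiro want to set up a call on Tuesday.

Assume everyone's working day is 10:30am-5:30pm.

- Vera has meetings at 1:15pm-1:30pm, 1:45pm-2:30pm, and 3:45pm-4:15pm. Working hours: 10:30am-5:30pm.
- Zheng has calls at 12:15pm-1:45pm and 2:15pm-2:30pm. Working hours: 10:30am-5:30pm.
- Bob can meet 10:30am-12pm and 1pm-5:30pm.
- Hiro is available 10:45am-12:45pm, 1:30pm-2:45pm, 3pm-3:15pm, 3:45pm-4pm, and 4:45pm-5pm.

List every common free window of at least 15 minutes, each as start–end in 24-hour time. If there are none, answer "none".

10:45–12:00, 14:30–14:45, 15:00–15:15, 16:45–17:00

Vera free within 10:30–17:30: 10:30–13:15, 13:30–13:45, 14:30–15:45, 16:15–17:30.
Zheng free within 10:30–17:30: 10:30–12:15, 13:45–14:15, 14:30–17:30.
Vera ∩ Zheng: 10:30–12:15, 14:30–15:45, 16:15–17:30.
Vera ∩ Zheng ∩ Bob: 10:30–12:00, 14:30–15:45, 16:15–17:30.
Vera ∩ Zheng ∩ Bob ∩ Hiro: 10:45–12:00, 14:30–14:45, 15:00–15:15, 16:45–17:00.
Windows ≥ 15 min: 10:45–12:00, 14:30–14:45, 15:00–15:15, 16:45–17:00.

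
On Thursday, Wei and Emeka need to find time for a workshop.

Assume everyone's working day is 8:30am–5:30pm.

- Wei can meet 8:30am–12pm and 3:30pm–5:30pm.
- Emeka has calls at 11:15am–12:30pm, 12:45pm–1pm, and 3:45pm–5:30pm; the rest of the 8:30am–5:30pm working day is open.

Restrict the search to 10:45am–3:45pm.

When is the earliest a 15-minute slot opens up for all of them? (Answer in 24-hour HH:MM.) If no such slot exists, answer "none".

Emeka free within 08:30–17:30: 08:30–11:15, 12:30–12:45, 13:00–15:45.
Wei ∩ Emeka: 08:30–11:15, 15:30–15:45.
Restricted to 10:45–15:45: 10:45–11:15, 15:30–15:45.
Windows ≥ 15 min: 10:45–11:15, 15:30–15:45.
Earliest such window starts at 10:45.

10:45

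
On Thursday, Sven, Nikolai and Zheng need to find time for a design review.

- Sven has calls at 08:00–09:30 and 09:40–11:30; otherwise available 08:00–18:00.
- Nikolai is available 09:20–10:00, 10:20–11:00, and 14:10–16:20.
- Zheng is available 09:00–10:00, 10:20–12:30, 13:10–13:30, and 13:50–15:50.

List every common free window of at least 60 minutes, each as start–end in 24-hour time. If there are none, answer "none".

14:10–15:50

Sven free within 08:00–18:00: 09:30–09:40, 11:30–18:00.
Sven ∩ Nikolai: 09:30–09:40, 14:10–16:20.
Sven ∩ Nikolai ∩ Zheng: 09:30–09:40, 14:10–15:50.
Windows ≥ 60 min: 14:10–15:50.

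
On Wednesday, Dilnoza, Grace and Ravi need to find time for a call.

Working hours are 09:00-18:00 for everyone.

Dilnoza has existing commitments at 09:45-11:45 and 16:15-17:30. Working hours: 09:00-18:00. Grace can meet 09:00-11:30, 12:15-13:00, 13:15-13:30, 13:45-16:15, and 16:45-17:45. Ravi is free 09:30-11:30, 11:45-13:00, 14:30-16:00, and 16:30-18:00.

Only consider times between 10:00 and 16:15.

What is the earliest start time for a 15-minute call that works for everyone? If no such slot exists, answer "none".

Dilnoza free within 09:00–18:00: 09:00–09:45, 11:45–16:15, 17:30–18:00.
Dilnoza ∩ Grace: 09:00–09:45, 12:15–13:00, 13:15–13:30, 13:45–16:15, 17:30–17:45.
Dilnoza ∩ Grace ∩ Ravi: 09:30–09:45, 12:15–13:00, 14:30–16:00, 17:30–17:45.
Restricted to 10:00–16:15: 12:15–13:00, 14:30–16:00.
Windows ≥ 15 min: 12:15–13:00, 14:30–16:00.
Earliest such window starts at 12:15.

12:15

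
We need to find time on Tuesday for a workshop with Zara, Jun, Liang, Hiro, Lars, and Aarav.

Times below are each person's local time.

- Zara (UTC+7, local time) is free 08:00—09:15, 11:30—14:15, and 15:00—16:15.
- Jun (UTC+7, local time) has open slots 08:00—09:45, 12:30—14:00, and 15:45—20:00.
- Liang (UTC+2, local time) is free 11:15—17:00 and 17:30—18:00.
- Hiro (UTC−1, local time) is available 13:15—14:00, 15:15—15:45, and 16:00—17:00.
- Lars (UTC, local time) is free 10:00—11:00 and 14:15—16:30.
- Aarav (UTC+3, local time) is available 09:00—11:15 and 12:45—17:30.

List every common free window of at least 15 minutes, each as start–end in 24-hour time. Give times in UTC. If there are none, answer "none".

none

Zara → UTC: 01:00–02:15, 04:30–07:15, 08:00–09:15.
Jun → UTC: 01:00–02:45, 05:30–07:00, 08:45–13:00.
Liang → UTC: 09:15–15:00, 15:30–16:00.
Hiro → UTC: 14:15–15:00, 16:15–16:45, 17:00–18:00.
Lars → UTC: 10:00–11:00, 14:15–16:30.
Aarav → UTC: 06:00–08:15, 09:45–14:30.
Zara ∩ Jun: 01:00–02:15, 05:30–07:00, 08:45–09:15.
Zara ∩ Jun ∩ Liang: (none).
Zara ∩ Jun ∩ Liang ∩ Hiro: (none).
Zara ∩ Jun ∩ Liang ∩ Hiro ∩ Lars: (none).
Zara ∩ Jun ∩ Liang ∩ Hiro ∩ Lars ∩ Aarav: (none).
Windows ≥ 15 min: (none).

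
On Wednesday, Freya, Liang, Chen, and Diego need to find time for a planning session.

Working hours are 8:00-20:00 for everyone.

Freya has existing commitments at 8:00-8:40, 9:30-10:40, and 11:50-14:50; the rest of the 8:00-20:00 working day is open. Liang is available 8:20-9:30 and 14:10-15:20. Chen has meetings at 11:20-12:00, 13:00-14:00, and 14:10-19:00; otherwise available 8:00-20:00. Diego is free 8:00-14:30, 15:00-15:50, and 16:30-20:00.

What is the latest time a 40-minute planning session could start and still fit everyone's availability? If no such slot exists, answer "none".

Freya free within 08:00–20:00: 08:40–09:30, 10:40–11:50, 14:50–20:00.
Chen free within 08:00–20:00: 08:00–11:20, 12:00–13:00, 14:00–14:10, 19:00–20:00.
Freya ∩ Liang: 08:40–09:30, 14:50–15:20.
Freya ∩ Liang ∩ Chen: 08:40–09:30.
Freya ∩ Liang ∩ Chen ∩ Diego: 08:40–09:30.
Windows ≥ 40 min: 08:40–09:30.
Latest start in the last window 08:40–09:30 is 09:30 − 40 min = 08:50.

08:50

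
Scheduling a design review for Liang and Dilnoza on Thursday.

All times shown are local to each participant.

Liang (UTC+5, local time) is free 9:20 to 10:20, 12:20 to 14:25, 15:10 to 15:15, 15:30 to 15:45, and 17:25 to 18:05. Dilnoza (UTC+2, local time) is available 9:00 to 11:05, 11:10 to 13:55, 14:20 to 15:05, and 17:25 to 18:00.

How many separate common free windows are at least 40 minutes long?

Liang → UTC: 04:20–05:20, 07:20–09:25, 10:10–10:15, 10:30–10:45, 12:25–13:05.
Dilnoza → UTC: 07:00–09:05, 09:10–11:55, 12:20–13:05, 15:25–16:00.
Liang ∩ Dilnoza: 07:20–09:05, 09:10–09:25, 10:10–10:15, 10:30–10:45, 12:25–13:05.
Windows ≥ 40 min: 07:20–09:05, 12:25–13:05.
That's 2 windows.

2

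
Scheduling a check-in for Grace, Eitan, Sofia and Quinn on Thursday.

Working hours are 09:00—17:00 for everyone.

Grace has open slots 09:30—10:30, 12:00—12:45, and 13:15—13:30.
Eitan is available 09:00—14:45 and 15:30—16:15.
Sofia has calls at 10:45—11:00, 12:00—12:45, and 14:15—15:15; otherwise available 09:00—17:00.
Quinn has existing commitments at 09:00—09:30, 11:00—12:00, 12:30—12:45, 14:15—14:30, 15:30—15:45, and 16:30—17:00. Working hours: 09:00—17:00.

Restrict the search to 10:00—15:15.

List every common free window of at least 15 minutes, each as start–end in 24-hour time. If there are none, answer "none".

10:00–10:30, 13:15–13:30

Sofia free within 09:00–17:00: 09:00–10:45, 11:00–12:00, 12:45–14:15, 15:15–17:00.
Quinn free within 09:00–17:00: 09:30–11:00, 12:00–12:30, 12:45–14:15, 14:30–15:30, 15:45–16:30.
Grace ∩ Eitan: 09:30–10:30, 12:00–12:45, 13:15–13:30.
Grace ∩ Eitan ∩ Sofia: 09:30–10:30, 13:15–13:30.
Grace ∩ Eitan ∩ Sofia ∩ Quinn: 09:30–10:30, 13:15–13:30.
Restricted to 10:00–15:15: 10:00–10:30, 13:15–13:30.
Windows ≥ 15 min: 10:00–10:30, 13:15–13:30.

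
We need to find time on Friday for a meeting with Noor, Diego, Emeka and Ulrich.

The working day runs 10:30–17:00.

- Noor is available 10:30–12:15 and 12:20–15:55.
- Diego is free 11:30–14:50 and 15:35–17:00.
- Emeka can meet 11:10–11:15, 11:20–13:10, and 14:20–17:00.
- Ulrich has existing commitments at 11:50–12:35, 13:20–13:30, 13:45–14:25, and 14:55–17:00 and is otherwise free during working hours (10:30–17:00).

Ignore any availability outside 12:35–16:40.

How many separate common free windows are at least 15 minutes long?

Ulrich free within 10:30–17:00: 10:30–11:50, 12:35–13:20, 13:30–13:45, 14:25–14:55.
Noor ∩ Diego: 11:30–12:15, 12:20–14:50, 15:35–15:55.
Noor ∩ Diego ∩ Emeka: 11:30–12:15, 12:20–13:10, 14:20–14:50, 15:35–15:55.
Noor ∩ Diego ∩ Emeka ∩ Ulrich: 11:30–11:50, 12:35–13:10, 14:25–14:50.
Restricted to 12:35–16:40: 12:35–13:10, 14:25–14:50.
Windows ≥ 15 min: 12:35–13:10, 14:25–14:50.
That's 2 windows.

2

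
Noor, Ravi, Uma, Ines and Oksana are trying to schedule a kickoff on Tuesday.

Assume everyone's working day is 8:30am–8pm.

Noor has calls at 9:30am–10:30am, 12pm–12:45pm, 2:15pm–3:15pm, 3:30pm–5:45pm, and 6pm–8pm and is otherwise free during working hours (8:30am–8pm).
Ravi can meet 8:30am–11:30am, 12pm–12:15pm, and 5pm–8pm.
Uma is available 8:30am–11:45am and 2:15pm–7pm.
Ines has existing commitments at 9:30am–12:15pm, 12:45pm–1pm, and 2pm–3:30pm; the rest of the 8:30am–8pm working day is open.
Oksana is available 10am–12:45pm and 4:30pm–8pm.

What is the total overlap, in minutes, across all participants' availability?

15 minutes

Noor free within 08:30–20:00: 08:30–09:30, 10:30–12:00, 12:45–14:15, 15:15–15:30, 17:45–18:00.
Ines free within 08:30–20:00: 08:30–09:30, 12:15–12:45, 13:00–14:00, 15:30–20:00.
Noor ∩ Ravi: 08:30–09:30, 10:30–11:30, 17:45–18:00.
Noor ∩ Ravi ∩ Uma: 08:30–09:30, 10:30–11:30, 17:45–18:00.
Noor ∩ Ravi ∩ Uma ∩ Ines: 08:30–09:30, 17:45–18:00.
Noor ∩ Ravi ∩ Uma ∩ Ines ∩ Oksana: 17:45–18:00.
Total common minutes: 15.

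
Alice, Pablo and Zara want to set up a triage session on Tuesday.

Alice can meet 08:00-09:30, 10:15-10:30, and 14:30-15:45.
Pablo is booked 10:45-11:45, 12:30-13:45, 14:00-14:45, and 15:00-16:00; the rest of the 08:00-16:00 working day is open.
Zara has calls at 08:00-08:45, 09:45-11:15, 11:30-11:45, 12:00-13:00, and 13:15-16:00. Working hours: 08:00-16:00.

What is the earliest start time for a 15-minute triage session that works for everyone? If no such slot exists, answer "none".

08:45

Pablo free within 08:00–16:00: 08:00–10:45, 11:45–12:30, 13:45–14:00, 14:45–15:00.
Zara free within 08:00–16:00: 08:45–09:45, 11:15–11:30, 11:45–12:00, 13:00–13:15.
Alice ∩ Pablo: 08:00–09:30, 10:15–10:30, 14:45–15:00.
Alice ∩ Pablo ∩ Zara: 08:45–09:30.
Windows ≥ 15 min: 08:45–09:30.
Earliest such window starts at 08:45.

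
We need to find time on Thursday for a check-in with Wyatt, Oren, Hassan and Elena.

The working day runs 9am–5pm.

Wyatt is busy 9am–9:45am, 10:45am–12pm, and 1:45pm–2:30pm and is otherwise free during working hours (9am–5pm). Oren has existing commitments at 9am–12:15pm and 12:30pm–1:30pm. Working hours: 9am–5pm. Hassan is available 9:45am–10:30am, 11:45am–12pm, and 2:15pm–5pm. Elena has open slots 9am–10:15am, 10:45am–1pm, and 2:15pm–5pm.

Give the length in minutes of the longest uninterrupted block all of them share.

Wyatt free within 09:00–17:00: 09:45–10:45, 12:00–13:45, 14:30–17:00.
Oren free within 09:00–17:00: 12:15–12:30, 13:30–17:00.
Wyatt ∩ Oren: 12:15–12:30, 13:30–13:45, 14:30–17:00.
Wyatt ∩ Oren ∩ Hassan: 14:30–17:00.
Wyatt ∩ Oren ∩ Hassan ∩ Elena: 14:30–17:00.
Single common window of 150 minutes.

150 minutes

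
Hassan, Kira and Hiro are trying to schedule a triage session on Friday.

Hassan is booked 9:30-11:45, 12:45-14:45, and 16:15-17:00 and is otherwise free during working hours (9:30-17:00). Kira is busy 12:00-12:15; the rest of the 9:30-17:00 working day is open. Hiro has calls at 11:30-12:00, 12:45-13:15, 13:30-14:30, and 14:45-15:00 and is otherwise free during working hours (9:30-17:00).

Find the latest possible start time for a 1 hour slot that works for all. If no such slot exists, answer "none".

15:15

Hassan free within 09:30–17:00: 11:45–12:45, 14:45–16:15.
Kira free within 09:30–17:00: 09:30–12:00, 12:15–17:00.
Hiro free within 09:30–17:00: 09:30–11:30, 12:00–12:45, 13:15–13:30, 14:30–14:45, 15:00–17:00.
Hassan ∩ Kira: 11:45–12:00, 12:15–12:45, 14:45–16:15.
Hassan ∩ Kira ∩ Hiro: 12:15–12:45, 15:00–16:15.
Windows ≥ 60 min: 15:00–16:15.
Latest start in the last window 15:00–16:15 is 16:15 − 60 min = 15:15.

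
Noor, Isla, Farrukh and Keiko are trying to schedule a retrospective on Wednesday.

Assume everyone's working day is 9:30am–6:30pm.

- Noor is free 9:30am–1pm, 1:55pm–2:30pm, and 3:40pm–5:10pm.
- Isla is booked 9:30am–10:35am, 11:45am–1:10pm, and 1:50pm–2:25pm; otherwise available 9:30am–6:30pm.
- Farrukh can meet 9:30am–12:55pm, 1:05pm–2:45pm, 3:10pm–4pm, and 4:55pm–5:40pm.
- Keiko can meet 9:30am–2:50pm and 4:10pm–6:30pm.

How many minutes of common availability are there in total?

Isla free within 09:30–18:30: 10:35–11:45, 13:10–13:50, 14:25–18:30.
Noor ∩ Isla: 10:35–11:45, 14:25–14:30, 15:40–17:10.
Noor ∩ Isla ∩ Farrukh: 10:35–11:45, 14:25–14:30, 15:40–16:00, 16:55–17:10.
Noor ∩ Isla ∩ Farrukh ∩ Keiko: 10:35–11:45, 14:25–14:30, 16:55–17:10.
Total common minutes: 70 + 5 + 15 = 90.

90 minutes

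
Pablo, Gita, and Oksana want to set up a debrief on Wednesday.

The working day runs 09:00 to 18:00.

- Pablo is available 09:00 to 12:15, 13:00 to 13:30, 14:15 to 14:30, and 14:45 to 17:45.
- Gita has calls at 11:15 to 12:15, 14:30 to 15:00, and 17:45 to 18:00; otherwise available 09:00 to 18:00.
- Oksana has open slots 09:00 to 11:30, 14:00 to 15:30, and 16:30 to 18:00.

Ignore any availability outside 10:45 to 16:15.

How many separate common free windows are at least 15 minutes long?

3

Gita free within 09:00–18:00: 09:00–11:15, 12:15–14:30, 15:00–17:45.
Pablo ∩ Gita: 09:00–11:15, 13:00–13:30, 14:15–14:30, 15:00–17:45.
Pablo ∩ Gita ∩ Oksana: 09:00–11:15, 14:15–14:30, 15:00–15:30, 16:30–17:45.
Restricted to 10:45–16:15: 10:45–11:15, 14:15–14:30, 15:00–15:30.
Windows ≥ 15 min: 10:45–11:15, 14:15–14:30, 15:00–15:30.
That's 3 windows.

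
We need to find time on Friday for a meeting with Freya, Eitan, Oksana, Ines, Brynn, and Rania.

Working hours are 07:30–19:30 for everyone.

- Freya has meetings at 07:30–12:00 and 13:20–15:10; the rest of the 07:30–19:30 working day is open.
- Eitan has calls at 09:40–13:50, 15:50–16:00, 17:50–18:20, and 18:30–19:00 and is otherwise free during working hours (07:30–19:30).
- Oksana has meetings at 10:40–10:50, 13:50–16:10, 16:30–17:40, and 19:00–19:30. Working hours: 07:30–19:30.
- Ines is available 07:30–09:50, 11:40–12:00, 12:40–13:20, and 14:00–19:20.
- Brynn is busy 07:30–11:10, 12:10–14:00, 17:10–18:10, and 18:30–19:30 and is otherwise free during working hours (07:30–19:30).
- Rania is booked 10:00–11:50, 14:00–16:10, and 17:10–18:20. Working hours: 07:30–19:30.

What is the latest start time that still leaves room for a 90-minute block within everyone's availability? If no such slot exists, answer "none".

none

Freya free within 07:30–19:30: 12:00–13:20, 15:10–19:30.
Eitan free within 07:30–19:30: 07:30–09:40, 13:50–15:50, 16:00–17:50, 18:20–18:30, 19:00–19:30.
Oksana free within 07:30–19:30: 07:30–10:40, 10:50–13:50, 16:10–16:30, 17:40–19:00.
Brynn free within 07:30–19:30: 11:10–12:10, 14:00–17:10, 18:10–18:30.
Rania free within 07:30–19:30: 07:30–10:00, 11:50–14:00, 16:10–17:10, 18:20–19:30.
Freya ∩ Eitan: 15:10–15:50, 16:00–17:50, 18:20–18:30, 19:00–19:30.
Freya ∩ Eitan ∩ Oksana: 16:10–16:30, 17:40–17:50, 18:20–18:30.
Freya ∩ Eitan ∩ Oksana ∩ Ines: 16:10–16:30, 17:40–17:50, 18:20–18:30.
Freya ∩ Eitan ∩ Oksana ∩ Ines ∩ Brynn: 16:10–16:30, 18:20–18:30.
Freya ∩ Eitan ∩ Oksana ∩ Ines ∩ Brynn ∩ Rania: 16:10–16:30, 18:20–18:30.
Windows ≥ 90 min: (none).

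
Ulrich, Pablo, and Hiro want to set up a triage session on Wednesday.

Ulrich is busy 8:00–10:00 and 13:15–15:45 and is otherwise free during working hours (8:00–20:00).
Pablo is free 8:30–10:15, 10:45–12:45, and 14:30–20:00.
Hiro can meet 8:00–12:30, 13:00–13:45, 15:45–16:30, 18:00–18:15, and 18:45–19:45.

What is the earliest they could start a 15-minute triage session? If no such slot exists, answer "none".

10:00

Ulrich free within 08:00–20:00: 10:00–13:15, 15:45–20:00.
Ulrich ∩ Pablo: 10:00–10:15, 10:45–12:45, 15:45–20:00.
Ulrich ∩ Pablo ∩ Hiro: 10:00–10:15, 10:45–12:30, 15:45–16:30, 18:00–18:15, 18:45–19:45.
Windows ≥ 15 min: 10:00–10:15, 10:45–12:30, 15:45–16:30, 18:00–18:15, 18:45–19:45.
Earliest such window starts at 10:00.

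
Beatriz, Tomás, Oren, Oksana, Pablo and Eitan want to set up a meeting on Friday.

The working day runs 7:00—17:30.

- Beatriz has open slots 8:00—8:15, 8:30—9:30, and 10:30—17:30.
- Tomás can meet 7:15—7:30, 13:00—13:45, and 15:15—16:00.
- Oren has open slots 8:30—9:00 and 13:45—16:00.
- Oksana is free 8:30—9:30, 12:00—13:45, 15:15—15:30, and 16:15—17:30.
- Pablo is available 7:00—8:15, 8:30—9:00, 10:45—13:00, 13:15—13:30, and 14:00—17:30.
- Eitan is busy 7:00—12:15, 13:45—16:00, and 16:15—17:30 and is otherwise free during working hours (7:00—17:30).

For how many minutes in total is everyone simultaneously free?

Eitan free within 07:00–17:30: 12:15–13:45, 16:00–16:15.
Beatriz ∩ Tomás: 13:00–13:45, 15:15–16:00.
Beatriz ∩ Tomás ∩ Oren: 15:15–16:00.
Beatriz ∩ Tomás ∩ Oren ∩ Oksana: 15:15–15:30.
Beatriz ∩ Tomás ∩ Oren ∩ Oksana ∩ Pablo: 15:15–15:30.
Beatriz ∩ Tomás ∩ Oren ∩ Oksana ∩ Pablo ∩ Eitan: (none).
Total common minutes: 0.

0 minutes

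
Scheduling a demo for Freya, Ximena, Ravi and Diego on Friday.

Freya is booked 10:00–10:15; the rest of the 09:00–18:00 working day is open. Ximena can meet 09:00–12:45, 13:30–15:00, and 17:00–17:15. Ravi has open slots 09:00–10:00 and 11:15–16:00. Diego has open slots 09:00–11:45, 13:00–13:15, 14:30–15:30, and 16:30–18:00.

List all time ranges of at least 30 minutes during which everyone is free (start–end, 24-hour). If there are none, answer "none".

09:00–10:00, 11:15–11:45, 14:30–15:00

Freya free within 09:00–18:00: 09:00–10:00, 10:15–18:00.
Freya ∩ Ximena: 09:00–10:00, 10:15–12:45, 13:30–15:00, 17:00–17:15.
Freya ∩ Ximena ∩ Ravi: 09:00–10:00, 11:15–12:45, 13:30–15:00.
Freya ∩ Ximena ∩ Ravi ∩ Diego: 09:00–10:00, 11:15–11:45, 14:30–15:00.
Windows ≥ 30 min: 09:00–10:00, 11:15–11:45, 14:30–15:00.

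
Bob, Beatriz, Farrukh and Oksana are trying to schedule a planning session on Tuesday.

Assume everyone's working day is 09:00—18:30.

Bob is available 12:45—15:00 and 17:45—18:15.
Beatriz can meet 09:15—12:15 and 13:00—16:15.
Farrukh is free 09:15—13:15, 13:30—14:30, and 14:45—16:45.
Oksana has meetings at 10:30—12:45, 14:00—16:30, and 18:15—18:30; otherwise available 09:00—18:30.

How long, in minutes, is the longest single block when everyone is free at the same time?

30 minutes

Oksana free within 09:00–18:30: 09:00–10:30, 12:45–14:00, 16:30–18:15.
Bob ∩ Beatriz: 13:00–15:00.
Bob ∩ Beatriz ∩ Farrukh: 13:00–13:15, 13:30–14:30, 14:45–15:00.
Bob ∩ Beatriz ∩ Farrukh ∩ Oksana: 13:00–13:15, 13:30–14:00.
Common window lengths: 15, 30 min; longest is 30.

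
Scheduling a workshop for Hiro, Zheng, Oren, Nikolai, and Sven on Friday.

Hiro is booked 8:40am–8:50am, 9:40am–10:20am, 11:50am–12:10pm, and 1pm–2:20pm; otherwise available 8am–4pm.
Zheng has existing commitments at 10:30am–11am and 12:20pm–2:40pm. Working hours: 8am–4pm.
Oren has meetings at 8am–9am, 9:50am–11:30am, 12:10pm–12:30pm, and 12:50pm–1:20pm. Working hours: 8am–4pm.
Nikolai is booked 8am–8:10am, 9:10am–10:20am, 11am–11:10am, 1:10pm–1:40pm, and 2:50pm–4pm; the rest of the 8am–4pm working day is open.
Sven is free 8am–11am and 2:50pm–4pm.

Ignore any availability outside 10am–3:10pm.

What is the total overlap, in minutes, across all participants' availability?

0 minutes

Hiro free within 08:00–16:00: 08:00–08:40, 08:50–09:40, 10:20–11:50, 12:10–13:00, 14:20–16:00.
Zheng free within 08:00–16:00: 08:00–10:30, 11:00–12:20, 14:40–16:00.
Oren free within 08:00–16:00: 09:00–09:50, 11:30–12:10, 12:30–12:50, 13:20–16:00.
Nikolai free within 08:00–16:00: 08:10–09:10, 10:20–11:00, 11:10–13:10, 13:40–14:50.
Hiro ∩ Zheng: 08:00–08:40, 08:50–09:40, 10:20–10:30, 11:00–11:50, 12:10–12:20, 14:40–16:00.
Hiro ∩ Zheng ∩ Oren: 09:00–09:40, 11:30–11:50, 14:40–16:00.
Hiro ∩ Zheng ∩ Oren ∩ Nikolai: 09:00–09:10, 11:30–11:50, 14:40–14:50.
Hiro ∩ Zheng ∩ Oren ∩ Nikolai ∩ Sven: 09:00–09:10.
Restricted to 10:00–15:10: (none).
Total common minutes: 0.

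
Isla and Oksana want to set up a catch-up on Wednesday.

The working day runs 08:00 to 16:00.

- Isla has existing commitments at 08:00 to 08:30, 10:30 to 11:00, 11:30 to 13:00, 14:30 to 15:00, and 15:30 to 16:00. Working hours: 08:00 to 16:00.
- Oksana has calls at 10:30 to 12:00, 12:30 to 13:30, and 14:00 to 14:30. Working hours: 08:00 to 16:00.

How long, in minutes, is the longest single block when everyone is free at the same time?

Isla free within 08:00–16:00: 08:30–10:30, 11:00–11:30, 13:00–14:30, 15:00–15:30.
Oksana free within 08:00–16:00: 08:00–10:30, 12:00–12:30, 13:30–14:00, 14:30–16:00.
Isla ∩ Oksana: 08:30–10:30, 13:30–14:00, 15:00–15:30.
Common window lengths: 120, 30, 30 min; longest is 120.

120 minutes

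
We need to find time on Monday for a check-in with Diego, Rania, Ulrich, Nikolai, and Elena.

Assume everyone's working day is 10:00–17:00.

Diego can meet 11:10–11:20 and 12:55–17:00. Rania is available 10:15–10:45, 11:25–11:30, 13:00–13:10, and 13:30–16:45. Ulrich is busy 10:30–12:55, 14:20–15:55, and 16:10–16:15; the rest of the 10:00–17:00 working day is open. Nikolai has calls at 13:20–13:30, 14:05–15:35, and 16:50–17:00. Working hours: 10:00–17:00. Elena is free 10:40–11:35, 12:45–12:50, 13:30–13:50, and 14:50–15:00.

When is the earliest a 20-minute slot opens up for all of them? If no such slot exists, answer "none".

13:30

Ulrich free within 10:00–17:00: 10:00–10:30, 12:55–14:20, 15:55–16:10, 16:15–17:00.
Nikolai free within 10:00–17:00: 10:00–13:20, 13:30–14:05, 15:35–16:50.
Diego ∩ Rania: 13:00–13:10, 13:30–16:45.
Diego ∩ Rania ∩ Ulrich: 13:00–13:10, 13:30–14:20, 15:55–16:10, 16:15–16:45.
Diego ∩ Rania ∩ Ulrich ∩ Nikolai: 13:00–13:10, 13:30–14:05, 15:55–16:10, 16:15–16:45.
Diego ∩ Rania ∩ Ulrich ∩ Nikolai ∩ Elena: 13:30–13:50.
Windows ≥ 20 min: 13:30–13:50.
Earliest such window starts at 13:30.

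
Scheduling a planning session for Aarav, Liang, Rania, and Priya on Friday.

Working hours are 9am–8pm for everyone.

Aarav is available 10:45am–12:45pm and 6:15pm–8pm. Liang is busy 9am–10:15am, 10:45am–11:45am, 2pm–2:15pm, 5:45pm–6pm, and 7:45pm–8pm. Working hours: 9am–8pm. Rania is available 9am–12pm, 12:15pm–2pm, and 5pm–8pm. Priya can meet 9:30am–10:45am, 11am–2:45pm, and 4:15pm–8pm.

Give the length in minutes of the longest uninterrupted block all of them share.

90 minutes

Liang free within 09:00–20:00: 10:15–10:45, 11:45–14:00, 14:15–17:45, 18:00–19:45.
Aarav ∩ Liang: 11:45–12:45, 18:15–19:45.
Aarav ∩ Liang ∩ Rania: 11:45–12:00, 12:15–12:45, 18:15–19:45.
Aarav ∩ Liang ∩ Rania ∩ Priya: 11:45–12:00, 12:15–12:45, 18:15–19:45.
Common window lengths: 15, 30, 90 min; longest is 90.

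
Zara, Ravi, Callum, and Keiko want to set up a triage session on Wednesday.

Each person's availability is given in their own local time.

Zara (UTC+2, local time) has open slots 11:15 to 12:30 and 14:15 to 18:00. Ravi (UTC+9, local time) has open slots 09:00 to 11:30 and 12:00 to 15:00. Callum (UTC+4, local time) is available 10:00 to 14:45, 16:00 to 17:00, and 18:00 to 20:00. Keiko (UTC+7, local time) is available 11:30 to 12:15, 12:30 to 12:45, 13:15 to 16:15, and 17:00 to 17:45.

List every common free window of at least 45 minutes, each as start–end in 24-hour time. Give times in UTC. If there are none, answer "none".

Zara → UTC: 09:15–10:30, 12:15–16:00.
Ravi → UTC: 00:00–02:30, 03:00–06:00.
Callum → UTC: 06:00–10:45, 12:00–13:00, 14:00–16:00.
Keiko → UTC: 04:30–05:15, 05:30–05:45, 06:15–09:15, 10:00–10:45.
Zara ∩ Ravi: (none).
Zara ∩ Ravi ∩ Callum: (none).
Zara ∩ Ravi ∩ Callum ∩ Keiko: (none).
Windows ≥ 45 min: (none).

none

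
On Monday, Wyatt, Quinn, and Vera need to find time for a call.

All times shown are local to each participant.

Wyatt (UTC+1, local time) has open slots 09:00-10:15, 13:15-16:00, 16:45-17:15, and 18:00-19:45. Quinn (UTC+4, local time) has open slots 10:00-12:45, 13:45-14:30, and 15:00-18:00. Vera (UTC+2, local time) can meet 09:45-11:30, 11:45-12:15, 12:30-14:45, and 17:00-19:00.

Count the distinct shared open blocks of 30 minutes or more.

2

Wyatt → UTC: 08:00–09:15, 12:15–15:00, 15:45–16:15, 17:00–18:45.
Quinn → UTC: 06:00–08:45, 09:45–10:30, 11:00–14:00.
Vera → UTC: 07:45–09:30, 09:45–10:15, 10:30–12:45, 15:00–17:00.
Wyatt ∩ Quinn: 08:00–08:45, 12:15–14:00.
Wyatt ∩ Quinn ∩ Vera: 08:00–08:45, 12:15–12:45.
Windows ≥ 30 min: 08:00–08:45, 12:15–12:45.
That's 2 windows.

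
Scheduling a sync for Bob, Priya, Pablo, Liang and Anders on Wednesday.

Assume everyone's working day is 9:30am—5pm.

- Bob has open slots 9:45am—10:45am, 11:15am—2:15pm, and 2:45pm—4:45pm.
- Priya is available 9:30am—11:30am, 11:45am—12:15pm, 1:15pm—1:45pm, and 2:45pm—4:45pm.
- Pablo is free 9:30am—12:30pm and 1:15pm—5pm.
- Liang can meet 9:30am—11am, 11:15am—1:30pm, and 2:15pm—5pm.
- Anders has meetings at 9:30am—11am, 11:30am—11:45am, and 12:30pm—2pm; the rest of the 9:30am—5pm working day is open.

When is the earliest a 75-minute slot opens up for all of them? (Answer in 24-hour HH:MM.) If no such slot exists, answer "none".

14:45

Anders free within 09:30–17:00: 11:00–11:30, 11:45–12:30, 14:00–17:00.
Bob ∩ Priya: 09:45–10:45, 11:15–11:30, 11:45–12:15, 13:15–13:45, 14:45–16:45.
Bob ∩ Priya ∩ Pablo: 09:45–10:45, 11:15–11:30, 11:45–12:15, 13:15–13:45, 14:45–16:45.
Bob ∩ Priya ∩ Pablo ∩ Liang: 09:45–10:45, 11:15–11:30, 11:45–12:15, 13:15–13:30, 14:45–16:45.
Bob ∩ Priya ∩ Pablo ∩ Liang ∩ Anders: 11:15–11:30, 11:45–12:15, 14:45–16:45.
Windows ≥ 75 min: 14:45–16:45.
Earliest such window starts at 14:45.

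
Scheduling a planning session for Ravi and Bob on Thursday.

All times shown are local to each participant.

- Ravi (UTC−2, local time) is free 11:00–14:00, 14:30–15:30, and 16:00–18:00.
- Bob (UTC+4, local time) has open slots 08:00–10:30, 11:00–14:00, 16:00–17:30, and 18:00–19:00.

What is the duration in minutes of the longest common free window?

Ravi → UTC: 13:00–16:00, 16:30–17:30, 18:00–20:00.
Bob → UTC: 04:00–06:30, 07:00–10:00, 12:00–13:30, 14:00–15:00.
Ravi ∩ Bob: 13:00–13:30, 14:00–15:00.
Common window lengths: 30, 60 min; longest is 60.

60 minutes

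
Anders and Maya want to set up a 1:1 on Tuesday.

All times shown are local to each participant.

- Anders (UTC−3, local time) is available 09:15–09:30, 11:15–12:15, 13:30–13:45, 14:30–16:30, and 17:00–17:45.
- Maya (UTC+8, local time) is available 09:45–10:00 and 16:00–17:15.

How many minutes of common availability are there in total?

Anders → UTC: 12:15–12:30, 14:15–15:15, 16:30–16:45, 17:30–19:30, 20:00–20:45.
Maya → UTC: 01:45–02:00, 08:00–09:15.
Anders ∩ Maya: (none).
Total common minutes: 0.

0 minutes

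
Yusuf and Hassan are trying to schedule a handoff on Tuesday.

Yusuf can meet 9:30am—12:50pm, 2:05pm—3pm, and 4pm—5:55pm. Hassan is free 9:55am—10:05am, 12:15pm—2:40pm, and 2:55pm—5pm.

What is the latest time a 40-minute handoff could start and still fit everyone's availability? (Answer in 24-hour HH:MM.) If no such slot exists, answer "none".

Yusuf ∩ Hassan: 09:55–10:05, 12:15–12:50, 14:05–14:40, 14:55–15:00, 16:00–17:00.
Windows ≥ 40 min: 16:00–17:00.
Latest start in the last window 16:00–17:00 is 17:00 − 40 min = 16:20.

16:20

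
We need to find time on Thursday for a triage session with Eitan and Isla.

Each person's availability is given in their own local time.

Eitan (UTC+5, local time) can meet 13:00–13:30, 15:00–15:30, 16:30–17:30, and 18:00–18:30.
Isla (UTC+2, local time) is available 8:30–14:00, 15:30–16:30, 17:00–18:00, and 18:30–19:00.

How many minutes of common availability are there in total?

90 minutes

Eitan → UTC: 08:00–08:30, 10:00–10:30, 11:30–12:30, 13:00–13:30.
Isla → UTC: 06:30–12:00, 13:30–14:30, 15:00–16:00, 16:30–17:00.
Eitan ∩ Isla: 08:00–08:30, 10:00–10:30, 11:30–12:00.
Total common minutes: 30 + 30 + 30 = 90.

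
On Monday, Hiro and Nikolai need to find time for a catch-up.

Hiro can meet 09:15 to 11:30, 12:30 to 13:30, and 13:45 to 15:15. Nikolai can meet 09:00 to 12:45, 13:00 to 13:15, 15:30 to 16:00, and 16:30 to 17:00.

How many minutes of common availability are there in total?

165 minutes

Hiro ∩ Nikolai: 09:15–11:30, 12:30–12:45, 13:00–13:15.
Total common minutes: 135 + 15 + 15 = 165.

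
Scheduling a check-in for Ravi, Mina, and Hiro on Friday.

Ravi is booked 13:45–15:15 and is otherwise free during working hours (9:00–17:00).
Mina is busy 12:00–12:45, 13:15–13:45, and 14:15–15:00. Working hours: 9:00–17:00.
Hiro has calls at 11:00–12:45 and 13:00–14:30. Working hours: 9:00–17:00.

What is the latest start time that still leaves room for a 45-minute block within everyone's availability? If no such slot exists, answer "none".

Ravi free within 09:00–17:00: 09:00–13:45, 15:15–17:00.
Mina free within 09:00–17:00: 09:00–12:00, 12:45–13:15, 13:45–14:15, 15:00–17:00.
Hiro free within 09:00–17:00: 09:00–11:00, 12:45–13:00, 14:30–17:00.
Ravi ∩ Mina: 09:00–12:00, 12:45–13:15, 15:15–17:00.
Ravi ∩ Mina ∩ Hiro: 09:00–11:00, 12:45–13:00, 15:15–17:00.
Windows ≥ 45 min: 09:00–11:00, 15:15–17:00.
Latest start in the last window 15:15–17:00 is 17:00 − 45 min = 16:15.

16:15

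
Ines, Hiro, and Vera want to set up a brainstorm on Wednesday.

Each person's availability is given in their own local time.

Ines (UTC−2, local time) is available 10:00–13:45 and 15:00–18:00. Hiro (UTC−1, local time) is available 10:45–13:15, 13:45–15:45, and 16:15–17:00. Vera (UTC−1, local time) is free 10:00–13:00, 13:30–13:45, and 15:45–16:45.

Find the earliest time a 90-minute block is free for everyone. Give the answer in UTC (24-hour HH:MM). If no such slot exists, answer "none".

12:00

Ines → UTC: 12:00–15:45, 17:00–20:00.
Hiro → UTC: 11:45–14:15, 14:45–16:45, 17:15–18:00.
Vera → UTC: 11:00–14:00, 14:30–14:45, 16:45–17:45.
Ines ∩ Hiro: 12:00–14:15, 14:45–15:45, 17:15–18:00.
Ines ∩ Hiro ∩ Vera: 12:00–14:00, 17:15–17:45.
Windows ≥ 90 min: 12:00–14:00.
Earliest such window starts at 12:00.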